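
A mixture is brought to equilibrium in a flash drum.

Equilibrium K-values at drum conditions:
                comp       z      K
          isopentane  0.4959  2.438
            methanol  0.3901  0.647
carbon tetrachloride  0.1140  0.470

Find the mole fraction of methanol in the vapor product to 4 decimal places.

Let ψ = V/F and solve Σ zᵢ(Kᵢ−1)/(1+ψ(Kᵢ−1)) = 0.
Check two-phase: ΣzᵢKᵢ = 1.5150 > 1 and Σzᵢ/Kᵢ = 1.0489 > 1, so g(0) = 0.5150 > 0 and g(1) = -0.0489 < 0.
Newton iteration, ψ⁰ = 0.44:
  ψ = 0.4400: g = 0.19494, g' = -0.5073 → ψ = 0.8243
  ψ = 0.8243: g = 0.02480, g' = -0.4124 → ψ = 0.8844
  ψ = 0.8844: g = -0.00005, g' = -0.4149 → ψ = 0.8843
Converged at ψ = 0.8843.
Compositions from xᵢ = zᵢ/(1+ψ(Kᵢ−1)), yᵢ = Kᵢxᵢ:
  isopentane: x = 0.2183, y = 0.5322
  methanol: x = 0.5671, y = 0.3669
  carbon tetrachloride: x = 0.2146, y = 0.1008

y_methanol = 0.3669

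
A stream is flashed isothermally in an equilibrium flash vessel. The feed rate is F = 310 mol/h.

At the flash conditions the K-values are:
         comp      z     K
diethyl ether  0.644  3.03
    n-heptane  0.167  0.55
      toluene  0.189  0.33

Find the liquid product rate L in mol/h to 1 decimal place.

L = 25.6 mol/h

Rachford–Rice: g(ψ) = Σ zᵢ(Kᵢ−1)/(1+ψ(Kᵢ−1)) = 0.
Check two-phase: ΣzᵢKᵢ = 2.106 > 1 and Σzᵢ/Kᵢ = 1.089 > 1, so g(0) = 1.106 > 0 and g(1) = -0.089 < 0.
Newton iteration, ψ⁰ = 0.5:
  ψ = 0.500: g = 0.3614, g' = -0.902 → ψ = 0.901
  ψ = 0.901: g = 0.0164, g' = -0.967 → ψ = 0.918
Converged at ψ = 0.918.
Then V = ψ·F = 0.9175·310 = 284.4 mol/h and L = F − V = 25.6 mol/h.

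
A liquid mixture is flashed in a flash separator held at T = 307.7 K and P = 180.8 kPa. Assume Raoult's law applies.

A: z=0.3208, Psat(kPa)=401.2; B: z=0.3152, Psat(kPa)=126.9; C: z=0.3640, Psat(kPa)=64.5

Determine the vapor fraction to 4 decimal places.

ψ = 0.1025

Raoult's law: Kᵢ = Pᵢˢᵃᵗ/P = Pᵢˢᵃᵗ/180.8.
  K_A = 401.2/180.8 = 2.219027, K_B = 126.9/180.8 = 0.701881, K_C = 64.5/180.8 = 0.356748
Let ψ = V/F and solve Σ zᵢ(Kᵢ−1)/(1+ψ(Kᵢ−1)) = 0.
Check two-phase: ΣzᵢKᵢ = 1.0630 > 1 and Σzᵢ/Kᵢ = 1.6140 > 1, so g(0) = 0.0630 > 0 and g(1) = -0.6140 < 0.
Newton–Raphson from ψ = 0.5:
  ψ = 0.5000: g = -0.21261, g' = -0.5500 → ψ = 0.1134
  ψ = 0.1134: g = -0.00627, g' = -0.5732 → ψ = 0.1025
Converged at ψ = 0.1025.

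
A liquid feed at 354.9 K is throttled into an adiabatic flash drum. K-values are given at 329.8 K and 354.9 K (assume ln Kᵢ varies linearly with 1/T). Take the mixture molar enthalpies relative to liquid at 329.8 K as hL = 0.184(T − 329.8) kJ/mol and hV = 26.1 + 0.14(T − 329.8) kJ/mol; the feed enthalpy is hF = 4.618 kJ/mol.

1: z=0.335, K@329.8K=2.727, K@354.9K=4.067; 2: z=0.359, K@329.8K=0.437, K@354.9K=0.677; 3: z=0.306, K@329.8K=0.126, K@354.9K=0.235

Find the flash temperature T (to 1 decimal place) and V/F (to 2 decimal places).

Adiabatic flash: solve Rachford–Rice at each trial T, then check hF = ψ·hV(T) + (1−ψ)·hL(T).
  T = 329.8 K: K = (2.727, 0.437, 0.126), RR gives ψ = 0.088, H_out = 2.293 kJ/mol
  T = 354.9 K: K = (4.067, 0.677, 0.235), RR gives ψ = 0.391, H_out = 14.403 kJ/mol
  T = 342.4 K: K = (3.357, 0.549, 0.174), RR gives ψ = 0.246, H_out = 8.615 kJ/mol
  T = 336.1 K: K = (3.032, 0.491, 0.149), RR gives ψ = 0.171, H_out = 5.574 kJ/mol
  T = 333.0 K: K = (2.879, 0.464, 0.137), RR gives ψ = 0.131, H_out = 3.999 kJ/mol
  T = 334.6 K: K = (2.957, 0.478, 0.143), RR gives ψ = 0.152, H_out = 4.820 kJ/mol
Linear interpolation between T = 333.0 (H_out = 3.999) and T = 334.6 (H_out = 4.820) on hF = 4.618 gives T ≈ 334.2 K, at which ψ = 0.15.

T = 334.2 K, V/F = 0.15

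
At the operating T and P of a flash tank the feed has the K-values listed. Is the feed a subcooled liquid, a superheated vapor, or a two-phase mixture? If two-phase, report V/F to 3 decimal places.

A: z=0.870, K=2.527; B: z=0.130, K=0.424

ΣzᵢKᵢ = 2.254; Σzᵢ/Kᵢ = 0.651.
Since Σzᵢ/Kᵢ < 1 the mixture is above its dew point — single vapor phase.

superheated vapor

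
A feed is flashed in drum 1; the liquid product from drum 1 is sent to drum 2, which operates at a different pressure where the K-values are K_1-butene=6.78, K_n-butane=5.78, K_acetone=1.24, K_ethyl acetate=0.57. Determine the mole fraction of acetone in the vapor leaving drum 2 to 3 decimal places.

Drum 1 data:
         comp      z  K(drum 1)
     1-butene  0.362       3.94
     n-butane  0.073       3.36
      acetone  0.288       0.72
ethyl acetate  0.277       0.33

Drum 1:
Material balance + equilibrium reduce to Σ zᵢ(Kᵢ−1)/(1+ψ₁(Kᵢ−1)) = 0.
Check two-phase: ΣzᵢKᵢ = 1.970 > 1 and Σzᵢ/Kᵢ = 1.353 > 1, so g(0) = 0.970 > 0 and g(1) = -0.353 < 0.
Iterate (Newton) starting at ψ₁ = 0.5:
  ψ₁ = 0.500: g = 0.1371, g' = -0.910 → ψ₁ = 0.651
  ψ₁ = 0.651: g = 0.0057, g' = -0.857 → ψ₁ = 0.657
Converged at ψ₁ = 0.657.
Drum-1 compositions:
  1-butene: x = 0.123, y = 0.486
  n-butane: x = 0.029, y = 0.096
  acetone: x = 0.353, y = 0.254
  ethyl acetate: x = 0.495, y = 0.163
Drum-2 feed = drum-1 liquid: z₂ = (0.1234, 0.0286, 0.3530, 0.4950).
Drum 2:
Iterate (Newton) starting at ψ₂ = 0.5:
  ψ₂ = 0.500: g = 0.0283, g' = -0.494 → ψ₂ = 0.557
  ψ₂ = 0.557: g = 0.0012, g' = -0.454 → ψ₂ = 0.560
Converged at ψ₂ = 0.560.
  1-butene: x = 0.029, y = 0.198
  n-butane: x = 0.008, y = 0.045
  acetone: x = 0.311, y = 0.386
  ethyl acetate: x = 0.652, y = 0.372

y_acetone (drum 2) = 0.386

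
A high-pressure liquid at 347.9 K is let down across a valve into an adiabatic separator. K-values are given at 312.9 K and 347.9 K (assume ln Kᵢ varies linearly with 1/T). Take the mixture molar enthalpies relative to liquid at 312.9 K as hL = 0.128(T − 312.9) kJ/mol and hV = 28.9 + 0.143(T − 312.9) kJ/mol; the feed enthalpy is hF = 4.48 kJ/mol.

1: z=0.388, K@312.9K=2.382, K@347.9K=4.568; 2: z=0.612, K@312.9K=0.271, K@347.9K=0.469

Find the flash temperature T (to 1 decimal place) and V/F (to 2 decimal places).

T = 315.8 K, V/F = 0.14

Adiabatic flash: solve Rachford–Rice at each trial T, then check hF = ψ·hV(T) + (1−ψ)·hL(T).
  T = 312.9 K: K = (2.382, 0.271), RR gives ψ = 0.089, H_out = 2.584 kJ/mol
  T = 347.9 K: K = (4.568, 0.469), RR gives ψ = 0.559, H_out = 20.934 kJ/mol
  T = 330.4 K: K = (3.356, 0.362), RR gives ψ = 0.348, H_out = 12.392 kJ/mol
  T = 321.6 K: K = (2.838, 0.314), RR gives ψ = 0.233, H_out = 7.867 kJ/mol
  T = 317.2 K: K = (2.600, 0.292), RR gives ψ = 0.165, H_out = 5.343 kJ/mol
  T = 315.0 K: K = (2.487, 0.281), RR gives ψ = 0.128, H_out = 3.975 kJ/mol
Linear interpolation between T = 315.0 (H_out = 3.975) and T = 317.2 (H_out = 5.343) on hF = 4.48 gives T ≈ 315.8 K, at which ψ = 0.14.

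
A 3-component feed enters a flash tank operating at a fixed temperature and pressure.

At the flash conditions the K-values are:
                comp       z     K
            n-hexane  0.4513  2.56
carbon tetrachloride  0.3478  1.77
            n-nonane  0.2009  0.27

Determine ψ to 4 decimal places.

ψ = 0.9194

Let ψ = V/F and solve Σ zᵢ(Kᵢ−1)/(1+ψ(Kᵢ−1)) = 0.
g(0) = ΣzᵢKᵢ − 1 = 0.8252 and g(1) = 1 − Σzᵢ/Kᵢ = -0.1169, so a root lies in (0, 1).
Newton–Raphson from ψ = 0.43:
  ψ = 0.4300: g = 0.40881, g' = -0.7372 → ψ = 0.9845
  ψ = 0.9845: g = -0.09138, g' = -1.5904 → ψ = 0.9271
  ψ = 0.9271: g = -0.00963, g' = -1.2783 → ψ = 0.9195
  ψ = 0.9195: g = -0.00012, g' = -1.2466 → ψ = 0.9194
Converged at ψ = 0.9194.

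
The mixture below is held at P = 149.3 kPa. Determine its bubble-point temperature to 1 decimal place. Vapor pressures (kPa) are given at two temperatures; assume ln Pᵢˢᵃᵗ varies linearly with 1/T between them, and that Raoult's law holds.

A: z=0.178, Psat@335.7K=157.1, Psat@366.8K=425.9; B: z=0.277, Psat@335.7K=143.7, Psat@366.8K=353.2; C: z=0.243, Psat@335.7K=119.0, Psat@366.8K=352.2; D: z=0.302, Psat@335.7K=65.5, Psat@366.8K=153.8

T = 343.2 K

Bubble-point temperature: ΣzᵢPᵢˢᵃᵗ(T) = P. Interpolate ln Pᵢˢᵃᵗ = aᵢ + bᵢ/T.
  T = 335.7 K: ΣzᵢPᵢˢᵃᵗ = 116.47 kPa
  T = 366.8 K: ΣzᵢPᵢˢᵃᵗ = 305.68 kPa
  T = 351.2 K: ΣzᵢPᵢˢᵃᵗ = 192.28 kPa
  T = 343.4 K: ΣzᵢPᵢˢᵃᵗ = 150.21 kPa
  T = 339.5 K: ΣzᵢPᵢˢᵃᵗ = 132.23 kPa
  T = 341.4 K: ΣzᵢPᵢˢᵃᵗ = 140.76 kPa
Interpolating between 341.4 K and 343.4 K gives T ≈ 343.2 K.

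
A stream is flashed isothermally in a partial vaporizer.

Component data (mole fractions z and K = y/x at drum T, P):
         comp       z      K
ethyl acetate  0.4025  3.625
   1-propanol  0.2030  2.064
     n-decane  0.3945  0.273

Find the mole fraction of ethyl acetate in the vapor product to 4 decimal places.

y_ethyl acetate = 0.5506

Let β = V/F and solve Σ zᵢ(Kᵢ−1)/(1+β(Kᵢ−1)) = 0.
Check two-phase: ΣzᵢKᵢ = 1.9858 > 1 and Σzᵢ/Kᵢ = 1.6544 > 1, so g(0) = 0.9858 > 0 and g(1) = -0.6544 < 0.
Iterate (Newton) starting at β = 0.5:
  β = 0.5000: g = 0.14729, g' = -1.1312 → β = 0.6302
  β = 0.6302: g = -0.00195, g' = -1.1862 → β = 0.6286
Converged at β = 0.6286.
Compositions from xᵢ = zᵢ/(1+β(Kᵢ−1)), yᵢ = Kᵢxᵢ:
  ethyl acetate: x = 0.1519, y = 0.5506
  1-propanol: x = 0.1216, y = 0.2511
  n-decane: x = 0.7265, y = 0.1983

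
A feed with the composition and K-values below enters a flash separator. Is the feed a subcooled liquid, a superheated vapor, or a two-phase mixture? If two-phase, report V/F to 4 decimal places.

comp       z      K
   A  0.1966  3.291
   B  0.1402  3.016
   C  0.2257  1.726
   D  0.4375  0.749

superheated vapor

ΣzᵢKᵢ = 1.7871; Σzᵢ/Kᵢ = 0.8211.
Since Σzᵢ/Kᵢ < 1 the mixture is above its dew point — single vapor phase.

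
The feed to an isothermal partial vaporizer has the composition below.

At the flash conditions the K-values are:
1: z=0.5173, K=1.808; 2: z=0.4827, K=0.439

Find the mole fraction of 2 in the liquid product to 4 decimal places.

x_2 = 0.5902

Let ψ = V/F and solve Σ zᵢ(Kᵢ−1)/(1+ψ(Kᵢ−1)) = 0.
Check two-phase: ΣzᵢKᵢ = 1.1472 > 1 and Σzᵢ/Kᵢ = 1.3857 > 1, so g(0) = 0.1472 > 0 and g(1) = -0.3857 < 0.
Newton iteration, ψ⁰ = 0.61:
  ψ = 0.6100: g = -0.13169, g' = -0.5026 → ψ = 0.3480
  ψ = 0.3480: g = -0.01024, g' = -0.4403 → ψ = 0.3247
Converged at ψ = 0.3247.
Compositions from xᵢ = zᵢ/(1+ψ(Kᵢ−1)), yᵢ = Kᵢxᵢ:
  1: x = 0.4098, y = 0.7409
  2: x = 0.5902, y = 0.2591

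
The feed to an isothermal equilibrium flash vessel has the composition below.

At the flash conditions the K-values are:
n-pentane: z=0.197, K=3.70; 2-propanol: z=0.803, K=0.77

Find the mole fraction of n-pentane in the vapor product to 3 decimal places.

Binary case is linear: z₁(K₁−1)(1+ψ(K₂−1)) + z₂(K₂−1)(1+ψ(K₁−1)) = 0
⇒ ψ = [z₁(K₁−1)+z₂(K₂−1)] / [−(K₁−1)(K₂−1)] = 0.3472/0.6210 = 0.559
Compositions from xᵢ = zᵢ/(1+ψ(Kᵢ−1)), yᵢ = Kᵢxᵢ:
  n-pentane: x = 0.078, y = 0.290
  2-propanol: x = 0.922, y = 0.710

y_n-pentane = 0.290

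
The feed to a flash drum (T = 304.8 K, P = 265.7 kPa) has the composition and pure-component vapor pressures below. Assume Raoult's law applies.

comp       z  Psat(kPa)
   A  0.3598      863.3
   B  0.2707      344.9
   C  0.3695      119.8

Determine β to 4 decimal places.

Raoult's law: Kᵢ = Pᵢˢᵃᵗ/P = Pᵢˢᵃᵗ/265.7.
  K_A = 863.3/265.7 = 3.249153, K_B = 344.9/265.7 = 1.298081, K_C = 119.8/265.7 = 0.450884
Newton–Raphson from β = 0.66:
  β = 0.6600: g = 0.07492, g' = -0.5857 → β = 0.7879
  β = 0.7879: g = -0.00036, g' = -0.5988 → β = 0.7873
Converged at β = 0.7873.

β = 0.7873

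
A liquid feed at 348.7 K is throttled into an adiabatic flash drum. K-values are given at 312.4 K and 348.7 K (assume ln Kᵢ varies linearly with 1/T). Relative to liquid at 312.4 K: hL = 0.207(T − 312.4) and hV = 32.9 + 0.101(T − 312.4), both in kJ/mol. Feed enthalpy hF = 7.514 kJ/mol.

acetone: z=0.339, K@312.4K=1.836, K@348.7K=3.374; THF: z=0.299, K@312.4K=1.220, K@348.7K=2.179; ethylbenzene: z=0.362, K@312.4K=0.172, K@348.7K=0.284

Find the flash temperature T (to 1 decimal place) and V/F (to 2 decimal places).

Adiabatic flash: solve Rachford–Rice at each trial T, then check hF = ψ·hV(T) + (1−ψ)·hL(T).
  T = 312.4 K: K = (1.836, 1.220, 0.172), RR gives ψ = 0.098, H_out = 3.233 kJ/mol
  T = 348.7 K: K = (3.374, 2.179, 0.284), RR gives ψ = 0.679, H_out = 27.227 kJ/mol
  T = 330.5 K: K = (2.529, 1.655, 0.224), RR gives ψ = 0.480, H_out = 18.626 kJ/mol
  T = 321.4 K: K = (2.163, 1.426, 0.197), RR gives ψ = 0.331, H_out = 12.446 kJ/mol
  T = 316.9 K: K = (1.995, 1.320, 0.184), RR gives ψ = 0.230, H_out = 8.397 kJ/mol
  T = 314.6 K: K = (1.913, 1.268, 0.178), RR gives ψ = 0.168, H_out = 5.930 kJ/mol
  T = 315.8 K: K = (1.955, 1.295, 0.181), RR gives ψ = 0.201, H_out = 7.257 kJ/mol
Linear interpolation between T = 315.8 (H_out = 7.257) and T = 316.9 (H_out = 8.397) on hF = 7.514 gives T ≈ 316.0 K, at which ψ = 0.21.

T = 316.0 K, V/F = 0.21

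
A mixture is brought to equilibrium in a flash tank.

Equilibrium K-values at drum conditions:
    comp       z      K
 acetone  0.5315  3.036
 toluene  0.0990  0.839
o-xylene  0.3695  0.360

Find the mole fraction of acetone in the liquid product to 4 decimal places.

Material balance + equilibrium reduce to Σ zᵢ(Kᵢ−1)/(1+V/F(Kᵢ−1)) = 0.
g(0) = ΣzᵢKᵢ − 1 = 0.8297 and g(1) = 1 − Σzᵢ/Kᵢ = -0.3195, so a root lies in (0, 1).
Iterate (Newton) starting at V/F = 0.5:
  V/F = 0.5000: g = 0.17114, g' = -0.8714 → V/F = 0.6964
  V/F = 0.6964: g = 0.00297, g' = -0.8727 → V/F = 0.6998
Converged at V/F = 0.6998.
Compositions from xᵢ = zᵢ/(1+V/F(Kᵢ−1)), yᵢ = Kᵢxᵢ:
  acetone: x = 0.2192, y = 0.6655
  toluene: x = 0.1116, y = 0.0936
  o-xylene: x = 0.6692, y = 0.2409

x_acetone = 0.2192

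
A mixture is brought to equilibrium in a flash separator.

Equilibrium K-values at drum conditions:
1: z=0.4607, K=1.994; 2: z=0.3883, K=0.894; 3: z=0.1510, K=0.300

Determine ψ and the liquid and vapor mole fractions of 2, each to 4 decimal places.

Material balance + equilibrium reduce to Σ zᵢ(Kᵢ−1)/(1+ψ(Kᵢ−1)) = 0.
g(0) = ΣzᵢKᵢ − 1 = 0.3111 and g(1) = 1 − Σzᵢ/Kᵢ = -0.1687, so a root lies in (0, 1).
Newton–Raphson from ψ = 0.41:
  ψ = 0.4100: g = 0.13407, g' = -0.3801 → ψ = 0.7627
  ψ = 0.7627: g = -0.01110, g' = -0.4930 → ψ = 0.7402
  ψ = 0.7402: g = -0.00021, g' = -0.4749 → ψ = 0.7398
Converged at ψ = 0.7398.
Compositions from xᵢ = zᵢ/(1+ψ(Kᵢ−1)), yᵢ = Kᵢxᵢ:
  1: x = 0.2655, y = 0.5294
  2: x = 0.4213, y = 0.3767
  3: x = 0.3132, y = 0.0940

ψ = 0.7398, x_2 = 0.4213, y_2 = 0.3767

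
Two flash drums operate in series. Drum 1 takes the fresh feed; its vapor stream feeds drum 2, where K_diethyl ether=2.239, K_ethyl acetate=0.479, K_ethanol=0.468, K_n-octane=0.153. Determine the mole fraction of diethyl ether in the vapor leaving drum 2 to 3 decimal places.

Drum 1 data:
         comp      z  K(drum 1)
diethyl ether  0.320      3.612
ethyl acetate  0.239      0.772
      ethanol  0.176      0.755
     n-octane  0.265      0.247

y_diethyl ether (drum 2) = 0.739

Drum 1:
Iterate (Newton) starting at ψ₁ = 0.63:
  ψ₁ = 0.630: g = -0.1783, g' = -0.888 → ψ₁ = 0.429
  ψ₁ = 0.429: g = -0.0093, g' = -0.842 → ψ₁ = 0.418
Converged at ψ₁ = 0.418.
Drum-1 compositions:
  diethyl ether: x = 0.153, y = 0.552
  ethyl acetate: x = 0.264, y = 0.204
  ethanol: x = 0.196, y = 0.148
  n-octane: x = 0.387, y = 0.096
Drum-2 feed = drum-1 vapor: z₂ = (0.5525, 0.2040, 0.1480, 0.0955).
Drum 2:
Newton iteration, ψ₂⁰ = 0.61:
  ψ₂ = 0.610: g = -0.0499, g' = -0.779 → ψ₂ = 0.546
  ψ₂ = 0.546: g = -0.0017, g' = -0.730 → ψ₂ = 0.544
Converged at ψ₂ = 0.544.
  diethyl ether: x = 0.330, y = 0.739
  ethyl acetate: x = 0.285, y = 0.136
  ethanol: x = 0.208, y = 0.097
  n-octane: x = 0.177, y = 0.027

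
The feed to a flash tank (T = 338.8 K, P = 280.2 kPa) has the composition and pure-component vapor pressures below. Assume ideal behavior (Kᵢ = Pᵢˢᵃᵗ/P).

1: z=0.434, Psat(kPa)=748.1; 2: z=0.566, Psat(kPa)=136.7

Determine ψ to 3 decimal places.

Raoult's law: Kᵢ = Pᵢˢᵃᵗ/P = Pᵢˢᵃᵗ/280.2.
  K_1 = 748.1/280.2 = 2.66988, K_2 = 136.7/280.2 = 0.48787
Material balance + equilibrium reduce to Σ zᵢ(Kᵢ−1)/(1+ψ(Kᵢ−1)) = 0.
Check two-phase: ΣzᵢKᵢ = 1.435 > 1 and Σzᵢ/Kᵢ = 1.323 > 1, so g(0) = 0.435 > 0 and g(1) = -0.323 < 0.
Newton–Raphson from ψ = 0.5:
  ψ = 0.500: g = 0.0053, g' = -0.628 → ψ = 0.508
Converged at ψ = 0.508.

ψ = 0.508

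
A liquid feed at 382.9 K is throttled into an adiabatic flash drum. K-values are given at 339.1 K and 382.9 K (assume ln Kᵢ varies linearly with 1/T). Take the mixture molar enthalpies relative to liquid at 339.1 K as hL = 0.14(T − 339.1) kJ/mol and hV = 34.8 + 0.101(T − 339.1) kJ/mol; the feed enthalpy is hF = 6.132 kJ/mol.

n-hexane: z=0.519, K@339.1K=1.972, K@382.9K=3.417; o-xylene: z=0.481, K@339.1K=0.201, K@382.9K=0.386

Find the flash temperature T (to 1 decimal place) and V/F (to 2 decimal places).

T = 340.2 K, V/F = 0.17

Adiabatic flash: solve Rachford–Rice at each trial T, then check hF = ψ·hV(T) + (1−ψ)·hL(T).
  T = 339.1 K: K = (1.972, 0.201), RR gives ψ = 0.155, H_out = 5.384 kJ/mol
  T = 382.9 K: K = (3.417, 0.386), RR gives ψ = 0.646, H_out = 27.518 kJ/mol
  T = 361.0 K: K = (2.639, 0.284), RR gives ψ = 0.432, H_out = 17.717 kJ/mol
  T = 350.1 K: K = (2.293, 0.240), RR gives ψ = 0.311, H_out = 12.244 kJ/mol
  T = 344.6 K: K = (2.129, 0.220), RR gives ψ = 0.240, H_out = 9.055 kJ/mol
  T = 341.9 K: K = (2.051, 0.211), RR gives ψ = 0.200, H_out = 7.326 kJ/mol
  T = 340.5 K: K = (2.011, 0.206), RR gives ψ = 0.178, H_out = 6.376 kJ/mol
Linear interpolation between T = 339.1 (H_out = 5.384) and T = 340.5 (H_out = 6.376) on hF = 6.132 gives T ≈ 340.2 K, at which ψ = 0.17.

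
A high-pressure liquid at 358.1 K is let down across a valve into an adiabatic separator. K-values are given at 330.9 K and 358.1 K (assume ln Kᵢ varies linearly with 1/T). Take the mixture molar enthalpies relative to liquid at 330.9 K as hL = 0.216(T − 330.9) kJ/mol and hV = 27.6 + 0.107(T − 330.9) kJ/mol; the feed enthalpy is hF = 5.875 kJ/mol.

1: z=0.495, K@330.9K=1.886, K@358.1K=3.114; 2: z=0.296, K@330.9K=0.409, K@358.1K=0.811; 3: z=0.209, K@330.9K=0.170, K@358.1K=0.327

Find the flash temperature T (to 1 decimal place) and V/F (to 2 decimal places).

Adiabatic flash: solve Rachford–Rice at each trial T, then check hF = ψ·hV(T) + (1−ψ)·hL(T).
  T = 330.9 K: K = (1.886, 0.409, 0.170), RR gives ψ = 0.145, H_out = 4.007 kJ/mol
  T = 358.1 K: K = (3.114, 0.811, 0.327), RR gives ψ = 0.824, H_out = 26.162 kJ/mol
  T = 344.5 K: K = (2.448, 0.584, 0.239), RR gives ψ = 0.504, H_out = 16.111 kJ/mol
  T = 337.7 K: K = (2.154, 0.490, 0.202), RR gives ψ = 0.339, H_out = 10.564 kJ/mol
  T = 334.3 K: K = (2.017, 0.448, 0.186), RR gives ψ = 0.247, H_out = 7.467 kJ/mol
  T = 332.6 K: K = (1.951, 0.428, 0.178), RR gives ψ = 0.198, H_out = 5.792 kJ/mol
Linear interpolation between T = 332.6 (H_out = 5.792) and T = 334.3 (H_out = 7.467) on hF = 5.875 gives T ≈ 332.7 K, at which ψ = 0.20.

T = 332.7 K, V/F = 0.20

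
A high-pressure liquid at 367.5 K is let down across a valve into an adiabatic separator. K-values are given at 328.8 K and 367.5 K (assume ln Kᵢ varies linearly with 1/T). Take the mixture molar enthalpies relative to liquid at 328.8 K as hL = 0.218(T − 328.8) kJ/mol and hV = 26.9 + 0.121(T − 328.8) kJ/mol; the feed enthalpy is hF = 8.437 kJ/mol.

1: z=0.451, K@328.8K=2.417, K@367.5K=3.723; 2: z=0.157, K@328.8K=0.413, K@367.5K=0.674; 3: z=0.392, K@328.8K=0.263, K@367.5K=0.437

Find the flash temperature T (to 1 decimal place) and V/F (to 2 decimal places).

Adiabatic flash: solve Rachford–Rice at each trial T, then check hF = ψ·hV(T) + (1−ψ)·hL(T).
  T = 328.8 K: K = (2.417, 0.413, 0.263), RR gives ψ = 0.261, H_out = 7.020 kJ/mol
  T = 367.5 K: K = (3.723, 0.674, 0.437), RR gives ψ = 0.690, H_out = 24.397 kJ/mol
  T = 348.1 K: K = (3.034, 0.534, 0.344), RR gives ψ = 0.474, H_out = 16.065 kJ/mol
  T = 338.5 K: K = (2.719, 0.472, 0.302), RR gives ψ = 0.372, H_out = 11.772 kJ/mol
  T = 333.6 K: K = (2.564, 0.442, 0.282), RR gives ψ = 0.318, H_out = 9.443 kJ/mol
  T = 331.2 K: K = (2.490, 0.427, 0.272), RR gives ψ = 0.290, H_out = 8.252 kJ/mol
Linear interpolation between T = 331.2 (H_out = 8.252) and T = 333.6 (H_out = 9.443) on hF = 8.437 gives T ≈ 331.6 K, at which ψ = 0.29.

T = 331.6 K, V/F = 0.29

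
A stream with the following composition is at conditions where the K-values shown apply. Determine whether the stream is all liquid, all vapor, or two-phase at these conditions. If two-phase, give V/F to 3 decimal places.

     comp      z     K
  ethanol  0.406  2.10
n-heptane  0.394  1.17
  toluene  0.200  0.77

all vapor

ΣzᵢKᵢ = 1.468; Σzᵢ/Kᵢ = 0.790.
Since Σzᵢ/Kᵢ < 1 the mixture is above its dew point — single vapor phase.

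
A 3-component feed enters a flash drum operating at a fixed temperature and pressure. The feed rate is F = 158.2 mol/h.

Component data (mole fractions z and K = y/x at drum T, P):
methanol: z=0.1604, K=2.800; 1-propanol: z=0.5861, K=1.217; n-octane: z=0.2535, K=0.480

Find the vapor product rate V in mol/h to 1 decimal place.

Rachford–Rice: g(β) = Σ zᵢ(Kᵢ−1)/(1+β(Kᵢ−1)) = 0.
Feasibility: ΣzᵢKᵢ = 1.2841, Σzᵢ/Kᵢ = 1.0670 — both > 1, two phases present.
Newton–Raphson from β = 0.5:
  β = 0.5000: g = 0.08856, g' = -0.2916 → β = 0.8037
  β = 0.8037: g = -0.00016, g' = -0.3091 → β = 0.8032
Converged at β = 0.8032.
Then V = β·F = 0.8032·158.2 = 127.1 mol/h and L = F − V = 31.1 mol/h.

V = 127.1 mol/h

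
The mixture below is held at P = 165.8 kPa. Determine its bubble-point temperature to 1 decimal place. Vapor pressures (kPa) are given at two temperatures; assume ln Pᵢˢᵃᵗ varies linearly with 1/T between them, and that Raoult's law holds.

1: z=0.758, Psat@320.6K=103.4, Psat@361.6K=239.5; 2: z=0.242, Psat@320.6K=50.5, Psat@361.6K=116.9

T = 349.1 K

Bubble-point temperature: ΣzᵢPᵢˢᵃᵗ(T) = P. Interpolate ln Pᵢˢᵃᵗ = aᵢ + bᵢ/T.
  T = 320.6 K: ΣzᵢPᵢˢᵃᵗ = 90.60 kPa
  T = 361.6 K: ΣzᵢPᵢˢᵃᵗ = 209.83 kPa
  T = 341.1 K: ΣzᵢPᵢˢᵃᵗ = 141.40 kPa
  T = 351.4 K: ΣzᵢPᵢˢᵃᵗ = 173.41 kPa
  T = 346.2 K: ΣzᵢPᵢˢᵃᵗ = 156.67 kPa
  T = 348.8 K: ΣzᵢPᵢˢᵃᵗ = 164.89 kPa
Interpolating between 348.8 K and 351.4 K gives T ≈ 349.1 K.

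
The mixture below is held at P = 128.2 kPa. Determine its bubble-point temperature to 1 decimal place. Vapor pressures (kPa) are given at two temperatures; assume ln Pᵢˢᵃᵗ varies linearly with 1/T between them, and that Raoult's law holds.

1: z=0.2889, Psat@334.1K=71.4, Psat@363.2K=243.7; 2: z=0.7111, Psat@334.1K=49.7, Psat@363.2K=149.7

T = 354.6 K

Bubble-point temperature: ΣzᵢPᵢˢᵃᵗ(T) = P. Interpolate ln Pᵢˢᵃᵗ = aᵢ + bᵢ/T.
  T = 334.1 K: ΣzᵢPᵢˢᵃᵗ = 55.97 kPa
  T = 363.2 K: ΣzᵢPᵢˢᵃᵗ = 176.86 kPa
  T = 348.6 K: ΣzᵢPᵢˢᵃᵗ = 101.66 kPa
  T = 355.9 K: ΣzᵢPᵢˢᵃᵗ = 134.84 kPa
  T = 352.2 K: ΣzᵢPᵢˢᵃᵗ = 117.02 kPa
  T = 354.0 K: ΣzᵢPᵢˢᵃᵗ = 125.42 kPa
Interpolating between 354.0 K and 355.9 K gives T ≈ 354.6 K.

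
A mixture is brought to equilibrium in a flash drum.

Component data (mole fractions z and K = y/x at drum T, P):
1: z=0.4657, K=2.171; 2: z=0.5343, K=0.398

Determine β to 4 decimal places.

β = 0.3173

Rachford–Rice: g(β) = Σ zᵢ(Kᵢ−1)/(1+β(Kᵢ−1)) = 0.
Feasibility: ΣzᵢKᵢ = 1.2237, Σzᵢ/Kᵢ = 1.5570 — both > 1, two phases present.
Binary case is linear: z₁(K₁−1)(1+β(K₂−1)) + z₂(K₂−1)(1+β(K₁−1)) = 0
⇒ β = [z₁(K₁−1)+z₂(K₂−1)] / [−(K₁−1)(K₂−1)] = 0.22369/0.70494 = 0.3173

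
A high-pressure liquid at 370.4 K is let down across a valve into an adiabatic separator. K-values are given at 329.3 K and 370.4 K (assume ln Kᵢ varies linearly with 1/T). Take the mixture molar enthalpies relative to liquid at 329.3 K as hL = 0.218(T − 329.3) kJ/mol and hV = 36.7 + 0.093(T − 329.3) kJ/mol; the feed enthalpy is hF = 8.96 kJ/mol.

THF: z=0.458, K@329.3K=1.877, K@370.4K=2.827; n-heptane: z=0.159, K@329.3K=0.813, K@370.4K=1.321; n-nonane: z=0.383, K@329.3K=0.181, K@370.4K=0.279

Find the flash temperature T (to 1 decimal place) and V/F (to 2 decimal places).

T = 336.3 K, V/F = 0.21

Adiabatic flash: solve Rachford–Rice at each trial T, then check hF = ψ·hV(T) + (1−ψ)·hL(T).
  T = 329.3 K: K = (1.877, 0.813, 0.181), RR gives ψ = 0.096, H_out = 3.508 kJ/mol
  T = 370.4 K: K = (2.827, 1.321, 0.279), RR gives ψ = 0.553, H_out = 26.425 kJ/mol
  T = 349.9 K: K = (2.333, 1.052, 0.228), RR gives ψ = 0.373, H_out = 17.232 kJ/mol
  T = 339.6 K: K = (2.099, 0.928, 0.204), RR gives ψ = 0.254, H_out = 11.225 kJ/mol
  T = 334.5 K: K = (1.988, 0.870, 0.192), RR gives ψ = 0.182, H_out = 7.678 kJ/mol
  T = 337.1 K: K = (2.044, 0.900, 0.198), RR gives ψ = 0.220, H_out = 9.545 kJ/mol
  T = 335.8 K: K = (2.016, 0.885, 0.195), RR gives ψ = 0.201, H_out = 8.628 kJ/mol
Linear interpolation between T = 335.8 (H_out = 8.628) and T = 337.1 (H_out = 9.545) on hF = 8.96 gives T ≈ 336.3 K, at which ψ = 0.21.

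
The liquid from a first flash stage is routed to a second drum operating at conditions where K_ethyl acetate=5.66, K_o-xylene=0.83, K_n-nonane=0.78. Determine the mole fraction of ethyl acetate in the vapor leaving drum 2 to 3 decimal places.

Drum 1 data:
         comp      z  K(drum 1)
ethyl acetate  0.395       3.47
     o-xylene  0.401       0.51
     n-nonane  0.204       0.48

y_ethyl acetate (drum 2) = 0.219

Drum 1:
Material balance + equilibrium reduce to Σ zᵢ(Kᵢ−1)/(1+ψ₁(Kᵢ−1)) = 0.
Feasibility: ΣzᵢKᵢ = 1.673, Σzᵢ/Kᵢ = 1.325 — both > 1, two phases present.
Newton–Raphson from ψ₁ = 0.54:
  ψ₁ = 0.540: g = 0.0034, g' = -0.727 → ψ₁ = 0.545
Converged at ψ₁ = 0.545.
Drum-1 compositions:
  ethyl acetate: x = 0.168, y = 0.584
  o-xylene: x = 0.547, y = 0.279
  n-nonane: x = 0.285, y = 0.137
Drum-2 feed = drum-1 liquid: z₂ = (0.1684, 0.5470, 0.2846).
Drum 2:
Newton iteration, ψ₂⁰ = 0.5:
  ψ₂ = 0.500: g = 0.0637, g' = -0.366 → ψ₂ = 0.674
  ψ₂ = 0.674: g = 0.0110, g' = -0.252 → ψ₂ = 0.718
  ψ₂ = 0.718: g = 0.0004, g' = -0.234 → ψ₂ = 0.719
Converged at ψ₂ = 0.719.
  ethyl acetate: x = 0.039, y = 0.219
  o-xylene: x = 0.623, y = 0.517
  n-nonane: x = 0.338, y = 0.264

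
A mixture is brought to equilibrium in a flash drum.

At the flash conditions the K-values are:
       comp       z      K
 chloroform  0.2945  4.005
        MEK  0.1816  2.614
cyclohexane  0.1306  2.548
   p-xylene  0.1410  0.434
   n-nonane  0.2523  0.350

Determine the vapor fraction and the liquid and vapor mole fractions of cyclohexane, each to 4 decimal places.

Material balance + equilibrium reduce to Σ zᵢ(Kᵢ−1)/(1+ψ(Kᵢ−1)) = 0.
g(0) = ΣzᵢKᵢ − 1 = 1.1364 and g(1) = 1 − Σzᵢ/Kᵢ = -0.2400, so a root lies in (0, 1).
Iterate (Newton) starting at ψ = 0.37:
  ψ = 0.3700: g = 0.41424, g' = -1.1653 → ψ = 0.7255
  ψ = 0.7255: g = 0.06279, g' = -0.9445 → ψ = 0.7919
  ψ = 0.7919: g = -0.00129, g' = -0.9882 → ψ = 0.7906
Converged at ψ = 0.7906.
Compositions from xᵢ = zᵢ/(1+ψ(Kᵢ−1)), yᵢ = Kᵢxᵢ:
  chloroform: x = 0.0872, y = 0.3494
  MEK: x = 0.0798, y = 0.2086
  cyclohexane: x = 0.0587, y = 0.1496
  p-xylene: x = 0.2552, y = 0.1108
  n-nonane: x = 0.5190, y = 0.1817

ψ = 0.7906, x_cyclohexane = 0.0587, y_cyclohexane = 0.1496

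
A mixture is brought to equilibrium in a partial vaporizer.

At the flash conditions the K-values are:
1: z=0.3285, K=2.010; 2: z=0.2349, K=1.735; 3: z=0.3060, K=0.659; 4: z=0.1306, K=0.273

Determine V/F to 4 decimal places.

V/F = 0.6563

Material balance + equilibrium reduce to Σ zᵢ(Kᵢ−1)/(1+V/F(Kᵢ−1)) = 0.
Feasibility: ΣzᵢKᵢ = 1.3051, Σzᵢ/Kᵢ = 1.2416 — both > 1, two phases present.
Newton iteration, V/F⁰ = 0.69:
  V/F = 0.6900: g = -0.01689, g' = -0.5110 → V/F = 0.6570
  V/F = 0.6570: g = -0.00034, g' = -0.4908 → V/F = 0.6563
Converged at V/F = 0.6563.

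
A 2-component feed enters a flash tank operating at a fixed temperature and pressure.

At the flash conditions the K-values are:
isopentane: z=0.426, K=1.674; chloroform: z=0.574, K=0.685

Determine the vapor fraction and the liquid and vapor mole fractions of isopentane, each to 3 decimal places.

Let ψ = V/F and solve Σ zᵢ(Kᵢ−1)/(1+ψ(Kᵢ−1)) = 0.
Check two-phase: ΣzᵢKᵢ = 1.106 > 1 and Σzᵢ/Kᵢ = 1.092 > 1, so g(0) = 0.106 > 0 and g(1) = -0.092 < 0.
Newton–Raphson from ψ = 0.5:
  ψ = 0.500: g = 0.0001, g' = -0.189 → ψ = 0.501
Converged at ψ = 0.501.
Compositions from xᵢ = zᵢ/(1+ψ(Kᵢ−1)), yᵢ = Kᵢxᵢ:
  isopentane: x = 0.319, y = 0.533
  chloroform: x = 0.681, y = 0.467

ψ = 0.501, x_isopentane = 0.319, y_isopentane = 0.533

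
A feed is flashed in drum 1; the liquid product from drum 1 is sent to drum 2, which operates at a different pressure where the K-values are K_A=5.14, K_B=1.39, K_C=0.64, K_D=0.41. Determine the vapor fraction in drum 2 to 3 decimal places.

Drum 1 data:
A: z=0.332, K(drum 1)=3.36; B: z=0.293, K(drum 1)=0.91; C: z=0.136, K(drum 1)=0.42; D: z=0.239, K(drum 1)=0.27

Drum 1:
Rachford–Rice: g(ψ₁) = Σ zᵢ(Kᵢ−1)/(1+ψ₁(Kᵢ−1)) = 0.
Check two-phase: ΣzᵢKᵢ = 1.504 > 1 and Σzᵢ/Kᵢ = 1.630 > 1, so g(0) = 0.504 > 0 and g(1) = -0.630 < 0.
Newton iteration, ψ₁⁰ = 0.5:
  ψ₁ = 0.500: g = -0.0541, g' = -0.798 → ψ₁ = 0.432
  ψ₁ = 0.432: g = 0.0002, g' = -0.809 → ψ₁ = 0.433
Converged at ψ₁ = 0.433.
Drum-1 compositions:
  A: x = 0.164, y = 0.552
  B: x = 0.305, y = 0.277
  C: x = 0.182, y = 0.076
  D: x = 0.349, y = 0.094
Drum-2 feed = drum-1 liquid: z₂ = (0.1643, 0.3049, 0.1815, 0.3493).
Drum 2:
Iterate (Newton) starting at ψ₂ = 0.5:
  ψ₂ = 0.500: g = -0.0510, g' = -0.611 → ψ₂ = 0.417
  ψ₂ = 0.417: g = 0.0018, g' = -0.660 → ψ₂ = 0.419
Converged at ψ₂ = 0.419.
  A: x = 0.060, y = 0.309
  B: x = 0.262, y = 0.364
  C: x = 0.214, y = 0.137
  D: x = 0.464, y = 0.190

V/F (drum 2) = 0.419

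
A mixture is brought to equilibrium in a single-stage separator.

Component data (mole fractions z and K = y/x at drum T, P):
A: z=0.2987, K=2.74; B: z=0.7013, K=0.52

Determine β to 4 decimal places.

Material balance + equilibrium reduce to Σ zᵢ(Kᵢ−1)/(1+β(Kᵢ−1)) = 0.
Feasibility: ΣzᵢKᵢ = 1.1831, Σzᵢ/Kᵢ = 1.4577 — both > 1, two phases present.
Binary case is linear: z₁(K₁−1)(1+β(K₂−1)) + z₂(K₂−1)(1+β(K₁−1)) = 0
⇒ β = [z₁(K₁−1)+z₂(K₂−1)] / [−(K₁−1)(K₂−1)] = 0.18311/0.83520 = 0.2192

β = 0.2192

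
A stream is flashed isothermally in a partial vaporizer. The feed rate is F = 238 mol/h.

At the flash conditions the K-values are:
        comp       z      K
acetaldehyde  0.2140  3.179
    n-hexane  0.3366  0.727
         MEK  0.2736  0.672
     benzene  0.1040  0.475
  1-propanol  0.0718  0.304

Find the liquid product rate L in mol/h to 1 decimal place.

Material balance + equilibrium reduce to Σ zᵢ(Kᵢ−1)/(1+β(Kᵢ−1)) = 0.
Feasibility: ΣzᵢKᵢ = 1.1801, Σzᵢ/Kᵢ = 1.3926 — both > 1, two phases present.
Newton iteration, β⁰ = 0.56:
  β = 0.5600: g = -0.16761, g' = -0.4362 → β = 0.1757
  β = 0.1757: g = 0.02836, g' = -0.6721 → β = 0.2179
  β = 0.2179: g = 0.00126, g' = -0.6145 → β = 0.2200
Converged at β = 0.2200.
Then V = β·F = 0.2200·238 = 52.4 mol/h and L = F − V = 185.6 mol/h.

L = 185.6 mol/h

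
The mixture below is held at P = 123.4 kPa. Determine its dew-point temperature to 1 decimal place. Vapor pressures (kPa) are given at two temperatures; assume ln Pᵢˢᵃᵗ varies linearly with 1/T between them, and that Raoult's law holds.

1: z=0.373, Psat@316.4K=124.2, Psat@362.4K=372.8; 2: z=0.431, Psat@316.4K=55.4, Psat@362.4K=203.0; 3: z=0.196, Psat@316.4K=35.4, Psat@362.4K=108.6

Dew-point temperature: Σzᵢ·P/Pᵢˢᵃᵗ(T) = 1. Interpolate ln Pᵢˢᵃᵗ = aᵢ + bᵢ/T.
  T = 316.4 K: ΣzᵢP/Pᵢˢᵃᵗ = 2.0139
  T = 362.4 K: ΣzᵢP/Pᵢˢᵃᵗ = 0.6082
  T = 339.4 K: ΣzᵢP/Pᵢˢᵃᵗ = 1.0616
  T = 350.9 K: ΣzᵢP/Pᵢˢᵃᵗ = 0.7960
  T = 345.1 K: ΣzᵢP/Pᵢˢᵃᵗ = 0.9181
  T = 342.2 K: ΣzᵢP/Pᵢˢᵃᵗ = 0.9879
Interpolating between 339.4 K and 342.2 K gives T ≈ 341.7 K.

T = 341.7 K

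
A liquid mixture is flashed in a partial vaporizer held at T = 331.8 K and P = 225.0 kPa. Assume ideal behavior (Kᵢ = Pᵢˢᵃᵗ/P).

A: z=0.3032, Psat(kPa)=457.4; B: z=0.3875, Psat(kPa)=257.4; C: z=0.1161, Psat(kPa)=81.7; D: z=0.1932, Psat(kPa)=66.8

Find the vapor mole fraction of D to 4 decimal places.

y_D = 0.0774

Raoult's law: Kᵢ = Pᵢˢᵃᵗ/P = Pᵢˢᵃᵗ/225.0.
  K_A = 457.4/225.0 = 2.032889, K_B = 257.4/225.0 = 1.144000, K_C = 81.7/225.0 = 0.363111, K_D = 66.8/225.0 = 0.296889
Material balance + equilibrium reduce to Σ zᵢ(Kᵢ−1)/(1+V/F(Kᵢ−1)) = 0.
Feasibility: ΣzᵢKᵢ = 1.1592, Σzᵢ/Kᵢ = 1.4584 — both > 1, two phases present.
Newton iteration, V/F⁰ = 0.5:
  V/F = 0.5000: g = -0.05941, g' = -0.4762 → V/F = 0.3752
  V/F = 0.3752: g = -0.00305, g' = -0.4328 → V/F = 0.3682
Converged at V/F = 0.3682.
Compositions from xᵢ = zᵢ/(1+V/F(Kᵢ−1)), yᵢ = Kᵢxᵢ:
  A: x = 0.2197, y = 0.4466
  B: x = 0.3680, y = 0.4210
  C: x = 0.1517, y = 0.0551
  D: x = 0.2607, y = 0.0774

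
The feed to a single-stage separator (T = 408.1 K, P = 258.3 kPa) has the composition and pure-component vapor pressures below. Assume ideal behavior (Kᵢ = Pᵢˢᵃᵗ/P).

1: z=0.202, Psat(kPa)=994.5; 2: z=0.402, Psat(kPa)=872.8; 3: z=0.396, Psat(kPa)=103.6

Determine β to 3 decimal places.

β = 0.852

Raoult's law: Kᵢ = Pᵢˢᵃᵗ/P = Pᵢˢᵃᵗ/258.3.
  K_1 = 994.5/258.3 = 3.85017, K_2 = 872.8/258.3 = 3.37902, K_3 = 103.6/258.3 = 0.40108
Material balance + equilibrium reduce to Σ zᵢ(Kᵢ−1)/(1+β(Kᵢ−1)) = 0.
Feasibility: ΣzᵢKᵢ = 2.295, Σzᵢ/Kᵢ = 1.159 — both > 1, two phases present.
Newton iteration, β⁰ = 0.5:
  β = 0.500: g = 0.3356, g' = -1.043 → β = 0.822
  β = 0.822: g = 0.0289, g' = -0.958 → β = 0.852
Converged at β = 0.852.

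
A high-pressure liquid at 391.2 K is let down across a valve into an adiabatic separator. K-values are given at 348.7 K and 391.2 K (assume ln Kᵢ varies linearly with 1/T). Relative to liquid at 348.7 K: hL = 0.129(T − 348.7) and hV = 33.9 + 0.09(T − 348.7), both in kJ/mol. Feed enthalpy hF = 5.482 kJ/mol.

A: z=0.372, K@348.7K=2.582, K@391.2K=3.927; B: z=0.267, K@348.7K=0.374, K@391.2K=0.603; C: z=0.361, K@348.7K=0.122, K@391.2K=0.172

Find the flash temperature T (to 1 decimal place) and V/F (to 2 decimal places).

T = 355.3 K, V/F = 0.14

Adiabatic flash: solve Rachford–Rice at each trial T, then check hF = ψ·hV(T) + (1−ψ)·hL(T).
  T = 348.7 K: K = (2.582, 0.374, 0.122), RR gives ψ = 0.085, H_out = 2.873 kJ/mol
  T = 391.2 K: K = (3.927, 0.603, 0.172), RR gives ψ = 0.345, H_out = 16.618 kJ/mol
  T = 369.9 K: K = (3.221, 0.481, 0.146), RR gives ψ = 0.235, H_out = 10.496 kJ/mol
  T = 359.3 K: K = (2.893, 0.426, 0.134), RR gives ψ = 0.167, H_out = 6.961 kJ/mol
  T = 354.0 K: K = (2.736, 0.399, 0.128), RR gives ψ = 0.128, H_out = 5.002 kJ/mol
  T = 356.6 K: K = (2.812, 0.412, 0.131), RR gives ψ = 0.148, H_out = 5.982 kJ/mol
  T = 355.3 K: K = (2.774, 0.406, 0.129), RR gives ψ = 0.138, H_out = 5.497 kJ/mol
Linear interpolation between T = 354.0 (H_out = 5.002) and T = 355.3 (H_out = 5.497) on hF = 5.482 gives T ≈ 355.3 K, at which ψ = 0.14.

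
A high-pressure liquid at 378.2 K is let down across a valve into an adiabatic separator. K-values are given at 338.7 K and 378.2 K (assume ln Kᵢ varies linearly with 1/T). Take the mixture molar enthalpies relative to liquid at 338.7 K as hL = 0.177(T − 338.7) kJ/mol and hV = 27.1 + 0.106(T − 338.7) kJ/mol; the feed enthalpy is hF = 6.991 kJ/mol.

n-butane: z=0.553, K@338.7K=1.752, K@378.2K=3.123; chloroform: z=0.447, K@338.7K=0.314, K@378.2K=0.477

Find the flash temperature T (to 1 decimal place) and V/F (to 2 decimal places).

T = 340.2 K, V/F = 0.25

Adiabatic flash: solve Rachford–Rice at each trial T, then check hF = ψ·hV(T) + (1−ψ)·hL(T).
  T = 338.7 K: K = (1.752, 0.314), RR gives ψ = 0.212, H_out = 5.737 kJ/mol
  T = 378.2 K: K = (3.123, 0.477), RR gives ψ = 0.847, H_out = 27.565 kJ/mol
  T = 358.4 K: K = (2.375, 0.391), RR gives ψ = 0.583, H_out = 18.480 kJ/mol
  T = 348.5 K: K = (2.047, 0.351), RR gives ψ = 0.426, H_out = 12.975 kJ/mol
  T = 343.6 K: K = (1.896, 0.332), RR gives ψ = 0.329, H_out = 9.681 kJ/mol
  T = 341.1 K: K = (1.822, 0.323), RR gives ψ = 0.273, H_out = 7.769 kJ/mol
Linear interpolation between T = 338.7 (H_out = 5.737) and T = 341.1 (H_out = 7.769) on hF = 6.991 gives T ≈ 340.2 K, at which ψ = 0.25.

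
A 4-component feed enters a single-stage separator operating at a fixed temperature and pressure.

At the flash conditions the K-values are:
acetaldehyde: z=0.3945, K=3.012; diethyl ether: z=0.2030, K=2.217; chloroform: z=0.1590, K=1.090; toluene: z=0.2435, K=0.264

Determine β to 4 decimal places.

Let β = V/F and solve Σ zᵢ(Kᵢ−1)/(1+β(Kᵢ−1)) = 0.
Check two-phase: ΣzᵢKᵢ = 1.8759 > 1 and Σzᵢ/Kᵢ = 1.2908 > 1, so g(0) = 0.8759 > 0 and g(1) = -0.2908 < 0.
Newton iteration, β⁰ = 0.4:
  β = 0.4000: g = 0.36578, g' = -0.8924 → β = 0.8099
  β = 0.8099: g = -0.00405, g' = -1.1168 → β = 0.8062
Converged at β = 0.8062.

β = 0.8062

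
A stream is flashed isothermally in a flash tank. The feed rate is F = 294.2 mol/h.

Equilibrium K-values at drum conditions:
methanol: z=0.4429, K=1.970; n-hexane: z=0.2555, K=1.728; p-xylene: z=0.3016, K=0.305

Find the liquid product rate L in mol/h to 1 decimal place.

Newton–Raphson from ψ = 0.5:
  ψ = 0.5000: g = 0.10442, g' = -0.6039 → ψ = 0.6729
  ψ = 0.6729: g = -0.00898, g' = -0.7277 → ψ = 0.6606
  ψ = 0.6606: g = -0.00008, g' = -0.7145 → ψ = 0.6605
Converged at ψ = 0.6605.
Then V = ψ·F = 0.6605·294.2 = 194.3 mol/h and L = F − V = 99.9 mol/h.

L = 99.9 mol/h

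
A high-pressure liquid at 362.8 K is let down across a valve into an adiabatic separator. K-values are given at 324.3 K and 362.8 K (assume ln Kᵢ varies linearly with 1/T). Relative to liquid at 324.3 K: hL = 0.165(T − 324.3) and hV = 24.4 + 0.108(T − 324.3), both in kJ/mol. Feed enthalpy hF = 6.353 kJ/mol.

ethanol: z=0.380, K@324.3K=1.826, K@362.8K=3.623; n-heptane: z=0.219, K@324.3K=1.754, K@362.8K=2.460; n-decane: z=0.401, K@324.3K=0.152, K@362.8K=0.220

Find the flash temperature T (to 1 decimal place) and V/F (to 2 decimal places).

Adiabatic flash: solve Rachford–Rice at each trial T, then check hF = ψ·hV(T) + (1−ψ)·hL(T).
  T = 324.3 K: K = (1.826, 1.754, 0.152), RR gives ψ = 0.205, H_out = 4.997 kJ/mol
  T = 362.8 K: K = (3.623, 2.460, 0.220), RR gives ψ = 0.578, H_out = 19.187 kJ/mol
  T = 343.6 K: K = (2.624, 2.098, 0.185), RR gives ψ = 0.451, H_out = 13.696 kJ/mol
  T = 334.0 K: K = (2.203, 1.924, 0.168), RR gives ψ = 0.354, H_out = 10.049 kJ/mol
  T = 329.1 K: K = (2.006, 1.837, 0.160), RR gives ψ = 0.288, H_out = 7.736 kJ/mol
  T = 326.7 K: K = (1.915, 1.796, 0.156), RR gives ψ = 0.249, H_out = 6.437 kJ/mol
Linear interpolation between T = 324.3 (H_out = 4.997) and T = 326.7 (H_out = 6.437) on hF = 6.353 gives T ≈ 326.6 K, at which ψ = 0.25.

T = 326.6 K, V/F = 0.25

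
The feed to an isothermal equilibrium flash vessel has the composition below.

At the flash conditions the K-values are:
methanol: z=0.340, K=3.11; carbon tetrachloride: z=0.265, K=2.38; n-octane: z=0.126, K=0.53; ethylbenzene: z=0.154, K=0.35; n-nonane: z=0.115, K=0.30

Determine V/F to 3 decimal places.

Iterate (Newton) starting at V/F = 0.5:
  V/F = 0.500: g = 0.2159, g' = -0.859 → V/F = 0.751
Converged at V/F = 0.751.

V/F = 0.751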